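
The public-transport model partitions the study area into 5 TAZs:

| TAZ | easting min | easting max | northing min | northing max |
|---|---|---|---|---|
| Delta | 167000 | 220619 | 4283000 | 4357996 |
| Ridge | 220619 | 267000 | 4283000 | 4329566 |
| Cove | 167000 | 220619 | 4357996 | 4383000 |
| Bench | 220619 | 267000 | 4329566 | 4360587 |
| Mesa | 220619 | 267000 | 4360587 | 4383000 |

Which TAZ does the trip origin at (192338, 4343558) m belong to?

The point has easting = 192338 and northing = 4343558.
Only Delta satisfies 167000 ≤ easting ≤ 220619 and 4283000 ≤ northing ≤ 4357996.

Delta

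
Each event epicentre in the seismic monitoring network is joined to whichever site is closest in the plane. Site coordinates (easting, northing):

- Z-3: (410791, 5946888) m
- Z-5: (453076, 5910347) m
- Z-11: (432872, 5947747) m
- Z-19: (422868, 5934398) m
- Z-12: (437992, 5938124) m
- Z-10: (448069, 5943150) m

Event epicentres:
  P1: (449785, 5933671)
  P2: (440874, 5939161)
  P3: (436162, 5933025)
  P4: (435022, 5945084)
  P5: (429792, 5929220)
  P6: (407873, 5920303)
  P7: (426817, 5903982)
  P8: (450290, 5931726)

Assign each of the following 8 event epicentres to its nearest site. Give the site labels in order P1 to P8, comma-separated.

Z-10, Z-12, Z-12, Z-11, Z-19, Z-19, Z-5, Z-10

P1 → Z-10 (d²=92796097.00)
P2 → Z-12 (d²=9381293.00)
P3 → Z-12 (d²=29348701.00)
P4 → Z-11 (d²=11714069.00)
P5 → Z-19 (d²=74753460.00)
P6 → Z-19 (d²=423519050.00)
P7 → Z-5 (d²=730048306.00)
P8 → Z-10 (d²=135440617.00)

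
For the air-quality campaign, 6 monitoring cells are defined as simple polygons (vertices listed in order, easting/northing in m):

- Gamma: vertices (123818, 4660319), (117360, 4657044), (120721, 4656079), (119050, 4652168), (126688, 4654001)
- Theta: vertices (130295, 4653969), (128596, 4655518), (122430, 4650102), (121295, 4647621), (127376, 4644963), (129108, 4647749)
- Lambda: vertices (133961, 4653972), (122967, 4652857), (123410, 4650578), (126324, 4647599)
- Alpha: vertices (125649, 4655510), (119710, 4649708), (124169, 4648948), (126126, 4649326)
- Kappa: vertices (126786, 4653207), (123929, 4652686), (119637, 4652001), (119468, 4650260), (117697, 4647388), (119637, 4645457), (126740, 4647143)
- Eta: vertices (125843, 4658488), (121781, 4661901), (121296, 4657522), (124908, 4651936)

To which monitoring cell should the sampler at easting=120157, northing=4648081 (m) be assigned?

Cast a ray rightward from (120157, 4648081). For each polygon, the edges (by vertex number in listed order) whose endpoints lie on opposite sides of northing = 4648081, where each meets that height, and whether that is right or left of the point:
Gamma: no edge straddles that height → 0 crossings.
Theta: 3–4 at easting≈121505.4 (right), 6–1 at easting≈129171.4 (right) → 2 crossings.
Lambda: 3–4 at easting≈125852.5 (right), 4–1 at easting≈126901.6 (right) → 2 crossings.
Alpha: no edge straddles that height → 0 crossings.
Kappa: 4–5 at easting≈118124.3 (left), 7–1 at easting≈126747.1 (right) → 1 crossing.
Eta: no edge straddles that height → 0 crossings.
Only Kappa has an odd count, so the point is inside Kappa.

Kappa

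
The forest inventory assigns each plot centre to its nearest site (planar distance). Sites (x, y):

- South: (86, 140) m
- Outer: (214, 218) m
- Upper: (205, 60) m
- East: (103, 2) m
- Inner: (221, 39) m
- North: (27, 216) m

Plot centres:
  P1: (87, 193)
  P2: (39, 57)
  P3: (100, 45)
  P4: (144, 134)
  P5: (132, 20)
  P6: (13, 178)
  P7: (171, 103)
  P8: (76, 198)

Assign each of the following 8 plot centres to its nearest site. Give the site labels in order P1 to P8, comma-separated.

South, East, East, South, East, North, Upper, North

P1 → South (d²=2810.00)
P2 → East (d²=7121.00)
P3 → East (d²=1858.00)
P4 → South (d²=3400.00)
P5 → East (d²=1165.00)
P6 → North (d²=1640.00)
P7 → Upper (d²=3005.00)
P8 → North (d²=2725.00)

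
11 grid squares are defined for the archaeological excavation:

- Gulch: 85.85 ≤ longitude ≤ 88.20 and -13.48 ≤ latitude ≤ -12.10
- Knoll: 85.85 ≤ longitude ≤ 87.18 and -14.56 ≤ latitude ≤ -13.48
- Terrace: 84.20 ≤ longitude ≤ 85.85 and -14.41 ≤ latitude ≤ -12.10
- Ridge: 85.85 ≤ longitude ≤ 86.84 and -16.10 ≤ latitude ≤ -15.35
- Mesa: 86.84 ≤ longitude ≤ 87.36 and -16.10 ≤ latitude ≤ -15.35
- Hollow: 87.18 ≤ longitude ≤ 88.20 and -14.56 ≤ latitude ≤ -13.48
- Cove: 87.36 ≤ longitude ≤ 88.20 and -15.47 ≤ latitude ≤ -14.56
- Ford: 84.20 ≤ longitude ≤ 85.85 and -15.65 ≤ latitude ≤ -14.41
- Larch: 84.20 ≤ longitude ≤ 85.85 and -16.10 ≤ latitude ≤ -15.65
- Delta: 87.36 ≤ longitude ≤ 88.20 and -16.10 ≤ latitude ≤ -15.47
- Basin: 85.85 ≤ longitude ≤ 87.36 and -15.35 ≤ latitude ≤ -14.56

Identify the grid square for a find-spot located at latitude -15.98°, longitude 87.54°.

Delta

The point has longitude = 87.54 and latitude = -15.98.
Only Delta satisfies 87.36 ≤ longitude ≤ 88.20 and -16.10 ≤ latitude ≤ -15.47.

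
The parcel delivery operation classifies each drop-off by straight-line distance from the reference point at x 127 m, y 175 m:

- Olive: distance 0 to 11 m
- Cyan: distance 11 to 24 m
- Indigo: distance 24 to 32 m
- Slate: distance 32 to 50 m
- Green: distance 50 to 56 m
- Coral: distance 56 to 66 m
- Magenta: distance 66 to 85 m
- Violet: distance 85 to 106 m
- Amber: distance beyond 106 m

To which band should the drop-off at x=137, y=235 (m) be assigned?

Distance = √((137−127)² + (235−175)²) = √(100.000 + 3600.000) = 60.828 m.
56 ≤ 60.828 < 66 → Coral.

Coral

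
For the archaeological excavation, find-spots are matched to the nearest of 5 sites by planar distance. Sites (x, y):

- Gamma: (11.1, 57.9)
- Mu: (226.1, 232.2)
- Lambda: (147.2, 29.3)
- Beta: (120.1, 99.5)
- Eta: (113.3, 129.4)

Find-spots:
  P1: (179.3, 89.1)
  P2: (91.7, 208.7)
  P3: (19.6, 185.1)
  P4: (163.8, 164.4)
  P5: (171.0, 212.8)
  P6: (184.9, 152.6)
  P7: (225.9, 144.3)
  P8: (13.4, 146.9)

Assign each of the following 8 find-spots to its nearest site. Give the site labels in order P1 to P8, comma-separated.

P1 → Beta (d²=3612.80)
P2 → Eta (d²=6755.05)
P3 → Eta (d²=11882.18)
P4 → Eta (d²=3775.25)
P5 → Mu (d²=3412.37)
P6 → Eta (d²=5664.80)
P7 → Mu (d²=7726.45)
P8 → Gamma (d²=7926.29)

Beta, Eta, Eta, Eta, Mu, Eta, Mu, Gamma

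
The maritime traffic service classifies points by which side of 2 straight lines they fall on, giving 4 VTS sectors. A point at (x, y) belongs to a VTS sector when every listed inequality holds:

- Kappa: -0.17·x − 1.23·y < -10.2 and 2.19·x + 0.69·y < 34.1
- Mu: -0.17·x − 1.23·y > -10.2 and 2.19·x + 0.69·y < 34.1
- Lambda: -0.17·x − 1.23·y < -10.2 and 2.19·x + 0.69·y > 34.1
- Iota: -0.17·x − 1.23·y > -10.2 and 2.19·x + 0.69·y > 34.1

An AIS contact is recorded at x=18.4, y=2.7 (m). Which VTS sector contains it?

Iota

-0.17·18.4 − 1.23·2.7 = -6.449, which is > -10.2
2.19·18.4 + 0.69·2.7 = 42.159, which is > 34.1
This sign pattern matches Iota.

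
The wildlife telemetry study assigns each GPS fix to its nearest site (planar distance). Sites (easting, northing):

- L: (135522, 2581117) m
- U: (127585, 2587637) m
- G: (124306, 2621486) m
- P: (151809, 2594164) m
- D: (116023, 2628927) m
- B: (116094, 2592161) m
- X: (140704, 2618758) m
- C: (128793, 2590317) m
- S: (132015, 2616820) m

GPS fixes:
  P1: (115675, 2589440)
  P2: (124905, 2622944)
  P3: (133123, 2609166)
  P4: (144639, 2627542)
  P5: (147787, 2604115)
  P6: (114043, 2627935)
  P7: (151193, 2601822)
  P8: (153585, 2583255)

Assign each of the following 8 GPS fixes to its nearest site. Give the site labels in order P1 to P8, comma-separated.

B, G, S, X, P, D, P, P

P1 → B (d²=7579402.00)
P2 → G (d²=2484565.00)
P3 → S (d²=59811380.00)
P4 → X (d²=92642881.00)
P5 → P (d²=115198885.00)
P6 → D (d²=4904464.00)
P7 → P (d²=59024420.00)
P8 → P (d²=122160457.00)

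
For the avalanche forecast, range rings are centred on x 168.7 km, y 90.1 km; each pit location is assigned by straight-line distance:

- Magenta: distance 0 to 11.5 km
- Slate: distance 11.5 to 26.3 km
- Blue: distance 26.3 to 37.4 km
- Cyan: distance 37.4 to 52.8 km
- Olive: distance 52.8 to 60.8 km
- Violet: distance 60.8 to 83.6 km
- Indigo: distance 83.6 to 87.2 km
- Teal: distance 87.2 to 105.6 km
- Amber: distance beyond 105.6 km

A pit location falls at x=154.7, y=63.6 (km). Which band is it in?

Blue

Distance = √((154.7−168.7)² + (63.6−90.1)²) = √(196.000 + 702.250) = 29.971 km.
26.3 ≤ 29.971 < 37.4 → Blue.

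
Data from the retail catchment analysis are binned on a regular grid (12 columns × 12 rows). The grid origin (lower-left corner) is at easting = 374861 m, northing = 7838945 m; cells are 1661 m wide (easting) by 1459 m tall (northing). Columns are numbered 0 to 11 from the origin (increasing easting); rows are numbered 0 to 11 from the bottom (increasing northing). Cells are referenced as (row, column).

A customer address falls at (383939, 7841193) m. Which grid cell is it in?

Column index: ⌊(383939 − 374861) / 1661⌋ = ⌊5.465⌋ = 5
Row offset from origin: ⌊(7841193 − 7838945) / 1459⌋ = ⌊1.541⌋ = 1 → row 1

(1, 5)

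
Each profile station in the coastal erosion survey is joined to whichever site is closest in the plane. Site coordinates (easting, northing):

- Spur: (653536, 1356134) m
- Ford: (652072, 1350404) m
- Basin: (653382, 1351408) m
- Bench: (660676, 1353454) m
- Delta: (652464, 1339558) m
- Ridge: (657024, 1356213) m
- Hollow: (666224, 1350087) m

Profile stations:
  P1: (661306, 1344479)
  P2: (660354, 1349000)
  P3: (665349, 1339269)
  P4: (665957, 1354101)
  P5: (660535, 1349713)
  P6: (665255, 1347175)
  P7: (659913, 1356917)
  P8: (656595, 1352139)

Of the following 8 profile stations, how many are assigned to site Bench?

P1 → Hollow
P2 → Bench
P3 → Hollow
P4 → Hollow
P5 → Bench
P6 → Hollow
P7 → Ridge
P8 → Basin
2 of the 8 go to Bench.

2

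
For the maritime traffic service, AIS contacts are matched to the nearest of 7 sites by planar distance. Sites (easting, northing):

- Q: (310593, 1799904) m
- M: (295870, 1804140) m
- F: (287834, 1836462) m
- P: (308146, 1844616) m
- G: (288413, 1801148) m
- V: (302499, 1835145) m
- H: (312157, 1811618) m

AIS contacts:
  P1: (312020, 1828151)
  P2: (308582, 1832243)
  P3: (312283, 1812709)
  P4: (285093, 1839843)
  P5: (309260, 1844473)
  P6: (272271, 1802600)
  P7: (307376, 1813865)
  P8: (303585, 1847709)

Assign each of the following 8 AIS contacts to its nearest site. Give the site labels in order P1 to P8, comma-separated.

V, V, H, F, P, G, H, P

P1 → V (d²=139565477.00)
P2 → V (d²=45424493.00)
P3 → H (d²=1206157.00)
P4 → F (d²=18944242.00)
P5 → P (d²=1261445.00)
P6 → G (d²=262672468.00)
P7 → H (d²=27906970.00)
P8 → P (d²=30369370.00)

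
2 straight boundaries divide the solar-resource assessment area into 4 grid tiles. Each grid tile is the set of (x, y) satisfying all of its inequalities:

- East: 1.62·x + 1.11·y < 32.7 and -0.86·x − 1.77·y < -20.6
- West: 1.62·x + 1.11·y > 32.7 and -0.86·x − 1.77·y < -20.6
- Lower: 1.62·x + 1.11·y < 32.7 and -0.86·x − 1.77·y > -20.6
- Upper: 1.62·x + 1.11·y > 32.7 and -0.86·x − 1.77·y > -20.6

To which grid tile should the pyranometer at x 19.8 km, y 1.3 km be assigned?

1.62·19.8 + 1.11·1.3 = 33.519, which is > 32.7
-0.86·19.8 − 1.77·1.3 = -19.329, which is > -20.6
This sign pattern matches Upper.

Upper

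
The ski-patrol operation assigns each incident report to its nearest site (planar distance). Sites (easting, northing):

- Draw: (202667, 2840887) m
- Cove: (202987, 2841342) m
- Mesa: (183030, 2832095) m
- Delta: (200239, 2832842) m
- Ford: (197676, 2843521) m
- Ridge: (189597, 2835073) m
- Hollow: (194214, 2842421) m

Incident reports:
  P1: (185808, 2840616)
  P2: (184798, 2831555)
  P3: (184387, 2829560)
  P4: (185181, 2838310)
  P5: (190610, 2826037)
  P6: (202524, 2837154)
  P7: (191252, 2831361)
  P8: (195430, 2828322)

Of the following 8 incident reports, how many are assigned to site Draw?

1

P1 → Ridge
P2 → Mesa
P3 → Mesa
P4 → Ridge
P5 → Ridge
P6 → Draw
P7 → Ridge
P8 → Delta
1 of the 8 goes to Draw.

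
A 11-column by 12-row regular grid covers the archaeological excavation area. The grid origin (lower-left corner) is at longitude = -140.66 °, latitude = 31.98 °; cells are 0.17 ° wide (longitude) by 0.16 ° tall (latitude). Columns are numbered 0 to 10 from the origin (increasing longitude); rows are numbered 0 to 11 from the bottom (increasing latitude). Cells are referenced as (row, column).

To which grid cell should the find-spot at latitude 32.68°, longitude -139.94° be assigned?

(4, 4)

Column index: ⌊(-139.94 − -140.66) / 0.17⌋ = ⌊4.235⌋ = 4
Row offset from origin: ⌊(32.68 − 31.98) / 0.16⌋ = ⌊4.375⌋ = 4 → row 4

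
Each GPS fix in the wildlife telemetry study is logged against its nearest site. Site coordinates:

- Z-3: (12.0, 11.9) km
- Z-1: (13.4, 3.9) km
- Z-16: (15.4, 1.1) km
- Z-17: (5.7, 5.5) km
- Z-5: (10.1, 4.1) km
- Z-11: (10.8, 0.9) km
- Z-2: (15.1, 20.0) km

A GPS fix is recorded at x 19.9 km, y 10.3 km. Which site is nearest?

Squared distances to each site:
Z-3: 64.970; Z-1: 83.210; Z-16: 104.890; Z-17: 224.680; Z-5: 134.480; Z-11: 171.170; Z-2: 117.130.
Minimum at Z-3.

Z-3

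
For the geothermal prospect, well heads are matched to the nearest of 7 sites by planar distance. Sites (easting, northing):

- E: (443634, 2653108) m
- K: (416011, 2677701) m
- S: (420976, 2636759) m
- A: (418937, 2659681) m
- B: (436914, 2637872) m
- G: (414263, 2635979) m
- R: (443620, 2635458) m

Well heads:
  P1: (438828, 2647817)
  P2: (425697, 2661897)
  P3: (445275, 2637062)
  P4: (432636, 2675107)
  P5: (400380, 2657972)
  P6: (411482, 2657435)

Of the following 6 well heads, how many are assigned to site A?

P1 → E
P2 → A
P3 → R
P4 → K
P5 → A
P6 → A
3 of the 6 go to A.

3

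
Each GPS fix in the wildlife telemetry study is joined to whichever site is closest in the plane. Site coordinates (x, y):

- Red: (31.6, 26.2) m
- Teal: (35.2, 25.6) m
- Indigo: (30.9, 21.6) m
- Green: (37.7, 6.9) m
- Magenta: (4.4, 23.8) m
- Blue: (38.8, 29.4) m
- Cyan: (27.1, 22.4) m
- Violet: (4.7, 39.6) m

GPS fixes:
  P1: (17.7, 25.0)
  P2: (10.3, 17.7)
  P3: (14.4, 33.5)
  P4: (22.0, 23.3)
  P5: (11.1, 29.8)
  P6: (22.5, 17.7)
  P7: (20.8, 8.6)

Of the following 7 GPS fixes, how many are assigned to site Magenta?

P1 → Cyan
P2 → Magenta
P3 → Violet
P4 → Cyan
P5 → Magenta
P6 → Cyan
P7 → Cyan
2 of the 7 go to Magenta.

2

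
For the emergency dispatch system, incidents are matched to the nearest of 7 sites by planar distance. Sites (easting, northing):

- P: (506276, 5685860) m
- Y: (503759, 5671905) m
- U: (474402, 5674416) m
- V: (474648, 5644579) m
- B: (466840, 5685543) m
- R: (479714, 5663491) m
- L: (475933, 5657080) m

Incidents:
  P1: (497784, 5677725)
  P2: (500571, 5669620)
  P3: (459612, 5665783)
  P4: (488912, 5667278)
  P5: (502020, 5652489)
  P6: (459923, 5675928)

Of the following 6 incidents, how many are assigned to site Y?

3

P1 → Y
P2 → Y
P3 → U
P4 → R
P5 → Y
P6 → B
3 of the 6 go to Y.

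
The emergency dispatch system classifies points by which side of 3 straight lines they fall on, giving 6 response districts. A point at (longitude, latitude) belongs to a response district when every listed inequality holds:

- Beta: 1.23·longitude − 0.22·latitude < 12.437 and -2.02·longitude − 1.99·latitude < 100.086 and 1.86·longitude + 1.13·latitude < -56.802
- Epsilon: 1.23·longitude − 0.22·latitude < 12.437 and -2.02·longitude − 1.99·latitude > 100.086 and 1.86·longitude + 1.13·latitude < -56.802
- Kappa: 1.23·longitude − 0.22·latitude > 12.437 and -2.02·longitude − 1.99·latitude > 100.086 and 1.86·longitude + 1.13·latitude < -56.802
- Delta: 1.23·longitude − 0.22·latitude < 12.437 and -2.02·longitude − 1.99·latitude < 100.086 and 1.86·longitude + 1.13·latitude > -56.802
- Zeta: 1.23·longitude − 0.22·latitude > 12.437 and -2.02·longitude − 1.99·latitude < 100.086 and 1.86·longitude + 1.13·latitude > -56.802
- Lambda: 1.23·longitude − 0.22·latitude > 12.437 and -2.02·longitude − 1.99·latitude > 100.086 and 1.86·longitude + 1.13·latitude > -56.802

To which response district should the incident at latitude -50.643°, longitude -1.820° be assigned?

1.23·-1.820 − 0.22·-50.643 = 8.903, which is < 12.437
-2.02·-1.820 − 1.99·-50.643 = 104.456, which is > 100.086
1.86·-1.820 + 1.13·-50.643 = -60.612, which is < -56.802
This sign pattern matches Epsilon.

Epsilon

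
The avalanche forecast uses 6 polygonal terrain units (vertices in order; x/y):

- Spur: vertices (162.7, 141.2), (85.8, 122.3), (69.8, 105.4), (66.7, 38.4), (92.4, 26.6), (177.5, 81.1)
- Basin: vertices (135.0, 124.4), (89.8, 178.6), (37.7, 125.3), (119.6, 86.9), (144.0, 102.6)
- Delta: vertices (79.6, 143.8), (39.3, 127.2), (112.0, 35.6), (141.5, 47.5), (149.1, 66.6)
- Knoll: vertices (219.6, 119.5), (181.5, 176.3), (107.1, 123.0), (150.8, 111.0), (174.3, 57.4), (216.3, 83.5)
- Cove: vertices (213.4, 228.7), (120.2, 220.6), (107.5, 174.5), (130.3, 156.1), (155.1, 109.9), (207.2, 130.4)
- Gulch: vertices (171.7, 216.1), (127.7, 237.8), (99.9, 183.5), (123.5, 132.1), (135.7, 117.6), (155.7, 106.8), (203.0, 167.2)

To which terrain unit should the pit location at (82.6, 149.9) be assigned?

Cast a ray rightward from (82.6, 149.9). For each polygon, the edges (by vertex number in listed order) whose endpoints lie on opposite sides of y = 149.9, where each meets that height, and whether that is right or left of the point:
Spur: no edge straddles that height → 0 crossings.
Basin: 1–2 at x≈113.73 (right), 2–3 at x≈61.75 (left) → 1 crossing.
Delta: no edge straddles that height → 0 crossings.
Knoll: 1–2 at x≈199.21 (right), 2–3 at x≈144.65 (right) → 2 crossings.
Cove: 4–5 at x≈133.63 (right), 6–1 at x≈208.43 (right) → 2 crossings.
Gulch: 3–4 at x≈115.33 (right), 6–7 at x≈189.45 (right) → 2 crossings.
Only Basin has an odd count, so the point is inside Basin.

Basin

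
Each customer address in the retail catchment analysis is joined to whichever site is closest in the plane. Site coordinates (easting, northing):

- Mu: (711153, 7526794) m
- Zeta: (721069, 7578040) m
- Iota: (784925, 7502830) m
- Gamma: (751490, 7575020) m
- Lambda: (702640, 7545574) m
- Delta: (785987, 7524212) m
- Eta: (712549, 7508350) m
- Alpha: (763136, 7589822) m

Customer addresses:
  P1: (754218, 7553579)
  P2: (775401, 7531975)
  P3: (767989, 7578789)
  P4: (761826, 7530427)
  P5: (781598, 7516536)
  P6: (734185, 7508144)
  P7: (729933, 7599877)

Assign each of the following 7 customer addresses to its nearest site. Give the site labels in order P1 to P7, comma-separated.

P1 → Gamma (d²=467158465.00)
P2 → Delta (d²=172327565.00)
P3 → Alpha (d²=145278698.00)
P4 → Delta (d²=622380146.00)
P5 → Delta (d²=78184297.00)
P6 → Eta (d²=468158932.00)
P7 → Zeta (d²=555425065.00)

Gamma, Delta, Alpha, Delta, Delta, Eta, Zeta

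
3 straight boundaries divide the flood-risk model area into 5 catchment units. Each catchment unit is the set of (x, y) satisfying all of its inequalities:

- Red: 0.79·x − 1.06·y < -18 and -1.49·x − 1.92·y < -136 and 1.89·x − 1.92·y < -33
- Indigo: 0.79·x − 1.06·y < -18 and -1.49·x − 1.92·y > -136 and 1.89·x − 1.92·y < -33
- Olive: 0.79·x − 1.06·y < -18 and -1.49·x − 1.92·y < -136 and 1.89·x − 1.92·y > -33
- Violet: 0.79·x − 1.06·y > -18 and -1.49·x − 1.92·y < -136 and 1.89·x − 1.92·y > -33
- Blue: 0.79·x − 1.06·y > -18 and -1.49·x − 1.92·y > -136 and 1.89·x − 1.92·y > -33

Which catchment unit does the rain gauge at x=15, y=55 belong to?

0.79·15 − 1.06·55 = -46.450, which is < -18
-1.49·15 − 1.92·55 = -127.950, which is > -136
1.89·15 − 1.92·55 = -77.250, which is < -33
This sign pattern matches Indigo.

Indigo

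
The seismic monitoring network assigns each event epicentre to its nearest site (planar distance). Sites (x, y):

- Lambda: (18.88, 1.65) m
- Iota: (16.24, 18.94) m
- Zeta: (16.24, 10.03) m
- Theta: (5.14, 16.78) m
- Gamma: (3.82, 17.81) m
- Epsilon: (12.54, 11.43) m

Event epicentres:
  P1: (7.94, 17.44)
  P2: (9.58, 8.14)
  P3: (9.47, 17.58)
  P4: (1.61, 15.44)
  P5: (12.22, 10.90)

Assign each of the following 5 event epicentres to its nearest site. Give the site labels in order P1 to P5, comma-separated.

P1 → Theta (d²=8.28)
P2 → Epsilon (d²=19.59)
P3 → Theta (d²=19.39)
P4 → Gamma (d²=10.50)
P5 → Epsilon (d²=0.38)

Theta, Epsilon, Theta, Gamma, Epsilon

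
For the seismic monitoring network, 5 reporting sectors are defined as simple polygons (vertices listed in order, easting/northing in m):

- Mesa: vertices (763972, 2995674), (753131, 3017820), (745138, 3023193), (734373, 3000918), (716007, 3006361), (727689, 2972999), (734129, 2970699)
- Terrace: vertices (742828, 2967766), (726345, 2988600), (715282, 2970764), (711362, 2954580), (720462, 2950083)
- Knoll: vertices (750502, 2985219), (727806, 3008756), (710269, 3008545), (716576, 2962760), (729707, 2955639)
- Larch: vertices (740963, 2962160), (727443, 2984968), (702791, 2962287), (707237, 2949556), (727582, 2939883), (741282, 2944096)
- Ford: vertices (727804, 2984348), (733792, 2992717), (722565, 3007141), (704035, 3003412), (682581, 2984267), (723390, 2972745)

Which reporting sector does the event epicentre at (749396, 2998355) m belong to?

Cast a ray rightward from (749396, 2998355). For each polygon, the edges (by vertex number in listed order) whose endpoints lie on opposite sides of northing = 2998355, where each meets that height, and whether that is right or left of the point:
Mesa: 1–2 at easting≈762659.6 (right), 5–6 at easting≈718810.4 (left) → 1 crossing.
Terrace: no edge straddles that height → 0 crossings.
Knoll: 1–2 at easting≈737835.4 (left), 3–4 at easting≈711672.7 (left) → 0 crossings.
Larch: no edge straddles that height → 0 crossings.
Ford: 2–3 at easting≈729403.6 (left), 4–5 at easting≈698368.1 (left) → 0 crossings.
Only Mesa has an odd count, so the point is inside Mesa.

Mesa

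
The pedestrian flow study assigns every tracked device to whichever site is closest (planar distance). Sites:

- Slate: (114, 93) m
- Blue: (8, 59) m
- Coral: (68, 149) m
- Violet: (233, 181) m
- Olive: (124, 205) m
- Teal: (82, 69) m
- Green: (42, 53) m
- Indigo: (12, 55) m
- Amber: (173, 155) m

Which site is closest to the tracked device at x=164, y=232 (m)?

Olive

Squared distances to each site:
Slate: 21821.000; Blue: 54265.000; Coral: 16105.000; Violet: 7362.000; Olive: 2329.000; Teal: 33293.000; Green: 46925.000; Indigo: 54433.000; Amber: 6010.000.
Minimum at Olive.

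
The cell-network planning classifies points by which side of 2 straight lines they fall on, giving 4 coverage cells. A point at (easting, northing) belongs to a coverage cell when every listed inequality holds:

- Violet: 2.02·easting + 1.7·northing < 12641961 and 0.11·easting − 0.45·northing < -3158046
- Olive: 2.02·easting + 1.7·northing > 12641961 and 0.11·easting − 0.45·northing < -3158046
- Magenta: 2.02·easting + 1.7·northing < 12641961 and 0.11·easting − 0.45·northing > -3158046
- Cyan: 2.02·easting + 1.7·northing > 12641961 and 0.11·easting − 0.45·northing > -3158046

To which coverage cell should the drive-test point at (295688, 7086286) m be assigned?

2.02·295688 + 1.7·7086286 = 12643975.960, which is > 12641961
0.11·295688 − 0.45·7086286 = -3156303.020, which is > -3158046
This sign pattern matches Cyan.

Cyan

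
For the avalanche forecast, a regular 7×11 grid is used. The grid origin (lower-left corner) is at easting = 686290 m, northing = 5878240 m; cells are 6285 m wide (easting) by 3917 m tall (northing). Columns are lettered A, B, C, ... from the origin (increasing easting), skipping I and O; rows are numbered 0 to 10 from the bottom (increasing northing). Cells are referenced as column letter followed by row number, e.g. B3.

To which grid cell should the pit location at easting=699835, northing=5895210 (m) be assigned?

C4

Column index: ⌊(699835 − 686290) / 6285⌋ = ⌊2.155⌋ = 2 → column C
Row offset from origin: ⌊(5895210 − 5878240) / 3917⌋ = ⌊4.332⌋ = 4 → row 4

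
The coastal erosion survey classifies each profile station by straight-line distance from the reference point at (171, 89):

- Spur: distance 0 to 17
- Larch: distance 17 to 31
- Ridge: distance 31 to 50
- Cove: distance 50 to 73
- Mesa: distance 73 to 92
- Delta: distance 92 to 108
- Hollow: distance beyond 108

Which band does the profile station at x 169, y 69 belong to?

Larch

Distance = √((169−171)² + (69−89)²) = √(4.000 + 400.000) = 20.100.
17 ≤ 20.100 < 31 → Larch.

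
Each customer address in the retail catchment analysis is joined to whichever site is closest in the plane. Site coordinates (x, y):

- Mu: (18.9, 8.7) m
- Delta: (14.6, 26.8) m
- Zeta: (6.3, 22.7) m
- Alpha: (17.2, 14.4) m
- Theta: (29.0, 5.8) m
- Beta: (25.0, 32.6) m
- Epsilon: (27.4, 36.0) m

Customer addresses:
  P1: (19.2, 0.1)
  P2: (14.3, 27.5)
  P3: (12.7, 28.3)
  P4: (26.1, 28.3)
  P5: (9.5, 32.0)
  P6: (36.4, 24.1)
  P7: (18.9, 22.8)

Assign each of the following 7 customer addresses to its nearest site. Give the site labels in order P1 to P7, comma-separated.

Mu, Delta, Delta, Beta, Delta, Beta, Delta

P1 → Mu (d²=74.05)
P2 → Delta (d²=0.58)
P3 → Delta (d²=5.86)
P4 → Beta (d²=19.70)
P5 → Delta (d²=53.05)
P6 → Beta (d²=202.21)
P7 → Delta (d²=34.49)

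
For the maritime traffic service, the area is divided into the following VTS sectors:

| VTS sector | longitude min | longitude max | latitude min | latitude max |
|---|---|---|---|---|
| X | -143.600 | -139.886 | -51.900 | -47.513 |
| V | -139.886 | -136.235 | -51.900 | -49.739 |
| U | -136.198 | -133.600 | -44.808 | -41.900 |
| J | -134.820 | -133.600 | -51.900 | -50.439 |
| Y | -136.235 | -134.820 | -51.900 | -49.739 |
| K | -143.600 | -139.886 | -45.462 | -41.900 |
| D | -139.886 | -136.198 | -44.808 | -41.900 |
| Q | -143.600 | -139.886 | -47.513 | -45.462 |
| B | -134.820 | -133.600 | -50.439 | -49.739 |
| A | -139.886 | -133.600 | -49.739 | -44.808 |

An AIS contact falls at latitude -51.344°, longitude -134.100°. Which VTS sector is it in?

The point has longitude = -134.100 and latitude = -51.344.
Only J satisfies -134.820 ≤ longitude ≤ -133.600 and -51.900 ≤ latitude ≤ -50.439.

J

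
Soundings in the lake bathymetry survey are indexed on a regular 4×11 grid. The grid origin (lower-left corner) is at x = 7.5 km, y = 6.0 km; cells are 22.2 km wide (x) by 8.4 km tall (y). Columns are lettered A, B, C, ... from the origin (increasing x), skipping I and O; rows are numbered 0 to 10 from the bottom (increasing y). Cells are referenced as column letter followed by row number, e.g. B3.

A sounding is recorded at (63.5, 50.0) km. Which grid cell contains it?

Column index: ⌊(63.5 − 7.5) / 22.2⌋ = ⌊2.523⌋ = 2 → column C
Row offset from origin: ⌊(50.0 − 6.0) / 8.4⌋ = ⌊5.238⌋ = 5 → row 5

C5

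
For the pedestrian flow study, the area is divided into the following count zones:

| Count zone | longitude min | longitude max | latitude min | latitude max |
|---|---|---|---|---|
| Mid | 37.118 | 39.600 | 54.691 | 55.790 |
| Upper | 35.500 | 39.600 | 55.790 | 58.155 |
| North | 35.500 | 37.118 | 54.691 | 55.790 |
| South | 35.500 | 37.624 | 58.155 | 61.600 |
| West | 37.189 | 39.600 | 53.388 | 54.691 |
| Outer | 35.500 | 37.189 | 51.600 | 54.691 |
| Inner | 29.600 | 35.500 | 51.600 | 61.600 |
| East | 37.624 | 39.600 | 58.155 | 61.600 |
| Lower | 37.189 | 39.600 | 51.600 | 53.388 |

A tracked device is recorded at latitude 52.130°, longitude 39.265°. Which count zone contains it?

Lower

The point has longitude = 39.265 and latitude = 52.130.
Only Lower satisfies 37.189 ≤ longitude ≤ 39.600 and 51.600 ≤ latitude ≤ 53.388.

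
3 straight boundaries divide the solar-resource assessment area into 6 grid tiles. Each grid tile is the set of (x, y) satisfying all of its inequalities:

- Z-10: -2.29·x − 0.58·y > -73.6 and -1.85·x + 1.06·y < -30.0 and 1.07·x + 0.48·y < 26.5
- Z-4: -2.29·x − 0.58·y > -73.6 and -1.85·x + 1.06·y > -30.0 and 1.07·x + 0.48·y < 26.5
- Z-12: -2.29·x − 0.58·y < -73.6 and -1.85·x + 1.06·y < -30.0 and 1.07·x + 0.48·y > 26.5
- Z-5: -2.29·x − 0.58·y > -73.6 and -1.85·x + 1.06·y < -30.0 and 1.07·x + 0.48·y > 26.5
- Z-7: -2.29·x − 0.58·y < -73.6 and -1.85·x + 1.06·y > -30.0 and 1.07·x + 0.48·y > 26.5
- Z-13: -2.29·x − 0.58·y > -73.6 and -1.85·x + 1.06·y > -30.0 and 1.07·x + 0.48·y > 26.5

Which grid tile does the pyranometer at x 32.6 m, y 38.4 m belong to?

-2.29·32.6 − 0.58·38.4 = -96.926, which is < -73.6
-1.85·32.6 + 1.06·38.4 = -19.606, which is > -30.0
1.07·32.6 + 0.48·38.4 = 53.314, which is > 26.5
This sign pattern matches Z-7.

Z-7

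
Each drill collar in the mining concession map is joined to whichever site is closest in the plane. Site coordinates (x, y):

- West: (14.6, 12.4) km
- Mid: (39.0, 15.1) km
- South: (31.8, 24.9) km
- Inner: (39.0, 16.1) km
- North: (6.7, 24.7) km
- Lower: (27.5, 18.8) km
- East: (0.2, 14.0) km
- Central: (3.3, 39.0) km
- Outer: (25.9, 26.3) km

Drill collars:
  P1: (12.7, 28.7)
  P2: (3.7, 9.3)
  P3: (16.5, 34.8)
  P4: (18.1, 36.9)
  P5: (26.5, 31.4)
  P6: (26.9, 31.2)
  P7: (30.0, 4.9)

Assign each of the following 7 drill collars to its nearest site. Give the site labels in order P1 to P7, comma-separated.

North, East, Outer, Outer, Outer, Outer, Mid

P1 → North (d²=52.00)
P2 → East (d²=34.34)
P3 → Outer (d²=160.61)
P4 → Outer (d²=173.20)
P5 → Outer (d²=26.37)
P6 → Outer (d²=25.01)
P7 → Mid (d²=185.04)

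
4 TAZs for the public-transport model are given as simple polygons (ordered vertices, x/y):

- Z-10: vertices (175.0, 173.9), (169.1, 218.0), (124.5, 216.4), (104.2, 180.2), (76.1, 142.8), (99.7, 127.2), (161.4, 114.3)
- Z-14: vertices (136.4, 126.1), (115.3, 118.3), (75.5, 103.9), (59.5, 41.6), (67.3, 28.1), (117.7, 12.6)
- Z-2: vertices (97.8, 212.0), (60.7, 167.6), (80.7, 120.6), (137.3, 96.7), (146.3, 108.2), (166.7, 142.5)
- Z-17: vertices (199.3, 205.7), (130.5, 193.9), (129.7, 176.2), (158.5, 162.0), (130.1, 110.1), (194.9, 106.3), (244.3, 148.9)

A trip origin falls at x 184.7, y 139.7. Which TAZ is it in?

Z-17

Cast a ray rightward from (184.7, 139.7). For each polygon, the edges (by vertex number in listed order) whose endpoints lie on opposite sides of y = 139.7, where each meets that height, and whether that is right or left of the point:
Z-10: 5–6 at x≈80.79 (left), 7–1 at x≈167.20 (left) → 0 crossings.
Z-14: no edge straddles that height → 0 crossings.
Z-2: 2–3 at x≈72.57 (left), 5–6 at x≈165.03 (left) → 0 crossings.
Z-17: 4–5 at x≈146.30 (left), 6–7 at x≈233.63 (right) → 1 crossing.
Only Z-17 has an odd count, so the point is inside Z-17.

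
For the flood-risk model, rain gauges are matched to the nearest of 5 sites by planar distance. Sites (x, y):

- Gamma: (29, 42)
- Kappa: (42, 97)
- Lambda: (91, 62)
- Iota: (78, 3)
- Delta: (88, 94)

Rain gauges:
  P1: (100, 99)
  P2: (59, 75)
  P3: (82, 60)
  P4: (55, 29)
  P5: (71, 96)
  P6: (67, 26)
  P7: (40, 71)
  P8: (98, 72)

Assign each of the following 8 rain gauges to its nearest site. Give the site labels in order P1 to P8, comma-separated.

Delta, Kappa, Lambda, Gamma, Delta, Iota, Kappa, Lambda

P1 → Delta (d²=169.00)
P2 → Kappa (d²=773.00)
P3 → Lambda (d²=85.00)
P4 → Gamma (d²=845.00)
P5 → Delta (d²=293.00)
P6 → Iota (d²=650.00)
P7 → Kappa (d²=680.00)
P8 → Lambda (d²=149.00)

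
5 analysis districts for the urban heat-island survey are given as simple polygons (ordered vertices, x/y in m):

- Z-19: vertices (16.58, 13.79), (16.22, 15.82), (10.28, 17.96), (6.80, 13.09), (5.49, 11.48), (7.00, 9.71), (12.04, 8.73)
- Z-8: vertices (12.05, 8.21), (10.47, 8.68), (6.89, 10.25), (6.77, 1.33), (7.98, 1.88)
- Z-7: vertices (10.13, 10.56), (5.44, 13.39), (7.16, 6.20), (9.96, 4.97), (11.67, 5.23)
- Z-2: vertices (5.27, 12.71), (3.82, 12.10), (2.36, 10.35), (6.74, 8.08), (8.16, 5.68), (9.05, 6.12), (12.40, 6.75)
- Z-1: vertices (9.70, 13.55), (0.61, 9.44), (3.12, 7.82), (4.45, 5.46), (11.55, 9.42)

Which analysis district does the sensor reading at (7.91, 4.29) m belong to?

Cast a ray rightward from (7.91, 4.29). For each polygon, the edges (by vertex number in listed order) whose endpoints lie on opposite sides of y = 4.29, where each meets that height, and whether that is right or left of the point:
Z-19: no edge straddles that height → 0 crossings.
Z-8: 3–4 at x≈6.810 (left), 5–1 at x≈9.530 (right) → 1 crossing.
Z-7: no edge straddles that height → 0 crossings.
Z-2: no edge straddles that height → 0 crossings.
Z-1: no edge straddles that height → 0 crossings.
Only Z-8 has an odd count, so the point is inside Z-8.

Z-8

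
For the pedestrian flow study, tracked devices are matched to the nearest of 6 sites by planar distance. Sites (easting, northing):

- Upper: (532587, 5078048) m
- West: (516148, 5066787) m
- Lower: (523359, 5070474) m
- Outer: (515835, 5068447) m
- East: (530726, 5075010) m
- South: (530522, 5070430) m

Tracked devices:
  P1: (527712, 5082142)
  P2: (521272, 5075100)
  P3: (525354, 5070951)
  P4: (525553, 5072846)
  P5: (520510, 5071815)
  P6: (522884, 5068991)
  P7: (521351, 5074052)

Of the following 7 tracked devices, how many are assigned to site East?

P1 → Upper
P2 → Lower
P3 → Lower
P4 → Lower
P5 → Lower
P6 → Lower
P7 → Lower
0 of the 7 go to East.

0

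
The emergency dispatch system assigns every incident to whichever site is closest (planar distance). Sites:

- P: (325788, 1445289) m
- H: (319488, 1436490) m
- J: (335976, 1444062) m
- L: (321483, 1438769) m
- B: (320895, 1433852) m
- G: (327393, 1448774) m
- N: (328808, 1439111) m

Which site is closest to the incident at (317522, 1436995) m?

Squared distances to each site:
P: 137117192.000; H: 4120181.000; J: 390492605.000; L: 18836597.000; B: 21255578.000; G: 236181482.000; N: 131851252.000.
Minimum at H.

H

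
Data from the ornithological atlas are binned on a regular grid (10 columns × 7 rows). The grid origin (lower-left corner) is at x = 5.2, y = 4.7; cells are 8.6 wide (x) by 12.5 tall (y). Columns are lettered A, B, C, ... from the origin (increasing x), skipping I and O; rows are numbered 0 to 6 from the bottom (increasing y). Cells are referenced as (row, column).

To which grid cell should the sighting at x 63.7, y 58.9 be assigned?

Column index: ⌊(63.7 − 5.2) / 8.6⌋ = ⌊6.802⌋ = 6 → column G
Row offset from origin: ⌊(58.9 − 4.7) / 12.5⌋ = ⌊4.336⌋ = 4 → row 4

(4, G)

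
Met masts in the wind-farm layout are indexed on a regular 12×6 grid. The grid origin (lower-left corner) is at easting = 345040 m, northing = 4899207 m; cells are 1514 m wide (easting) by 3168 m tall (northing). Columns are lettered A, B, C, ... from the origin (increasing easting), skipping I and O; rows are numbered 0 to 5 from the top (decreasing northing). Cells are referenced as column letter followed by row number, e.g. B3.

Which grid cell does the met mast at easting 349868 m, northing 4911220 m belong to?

Column index: ⌊(349868 − 345040) / 1514⌋ = ⌊3.189⌋ = 3 → column D
Row offset from origin: ⌊(4911220 − 4899207) / 3168⌋ = ⌊3.792⌋ = 3 → row 2 (counted from top)

D2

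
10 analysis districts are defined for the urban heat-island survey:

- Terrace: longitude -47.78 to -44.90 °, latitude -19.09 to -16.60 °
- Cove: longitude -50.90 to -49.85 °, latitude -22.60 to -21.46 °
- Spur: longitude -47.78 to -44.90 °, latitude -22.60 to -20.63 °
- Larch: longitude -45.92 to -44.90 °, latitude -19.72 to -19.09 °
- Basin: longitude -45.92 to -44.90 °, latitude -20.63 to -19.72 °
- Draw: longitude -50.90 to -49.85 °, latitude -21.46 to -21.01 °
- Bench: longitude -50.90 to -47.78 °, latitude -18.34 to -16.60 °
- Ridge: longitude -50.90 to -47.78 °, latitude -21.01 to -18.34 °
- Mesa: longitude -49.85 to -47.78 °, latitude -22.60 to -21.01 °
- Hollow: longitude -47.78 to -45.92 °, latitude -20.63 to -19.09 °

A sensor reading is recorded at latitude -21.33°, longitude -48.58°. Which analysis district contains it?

Mesa

The point has longitude = -48.58 and latitude = -21.33.
Only Mesa satisfies -49.85 ≤ longitude ≤ -47.78 and -22.60 ≤ latitude ≤ -21.01.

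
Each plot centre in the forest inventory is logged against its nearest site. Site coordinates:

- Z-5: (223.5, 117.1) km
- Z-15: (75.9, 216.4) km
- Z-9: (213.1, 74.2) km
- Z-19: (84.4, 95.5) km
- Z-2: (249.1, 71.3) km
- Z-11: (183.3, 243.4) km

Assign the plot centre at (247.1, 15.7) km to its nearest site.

Z-2

Squared distances to each site:
Z-5: 10838.920; Z-15: 69589.930; Z-9: 4578.250; Z-19: 32839.330; Z-2: 3095.360; Z-11: 55917.730.
Minimum at Z-2.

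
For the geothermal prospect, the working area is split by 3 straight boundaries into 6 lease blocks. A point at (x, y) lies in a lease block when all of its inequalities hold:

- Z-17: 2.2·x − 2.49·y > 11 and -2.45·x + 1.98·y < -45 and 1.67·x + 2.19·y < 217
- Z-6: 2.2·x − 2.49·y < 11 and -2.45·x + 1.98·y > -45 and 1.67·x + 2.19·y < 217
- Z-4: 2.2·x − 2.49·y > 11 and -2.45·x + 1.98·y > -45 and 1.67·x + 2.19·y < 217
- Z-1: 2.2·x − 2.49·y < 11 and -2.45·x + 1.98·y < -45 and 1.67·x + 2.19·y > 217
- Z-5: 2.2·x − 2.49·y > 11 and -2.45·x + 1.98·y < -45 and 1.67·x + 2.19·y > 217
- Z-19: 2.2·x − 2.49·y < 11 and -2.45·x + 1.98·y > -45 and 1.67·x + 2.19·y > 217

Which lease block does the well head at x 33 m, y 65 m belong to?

Z-6

2.2·33 − 2.49·65 = -89.250, which is < 11
-2.45·33 + 1.98·65 = 47.850, which is > -45
1.67·33 + 2.19·65 = 197.460, which is < 217
This sign pattern matches Z-6.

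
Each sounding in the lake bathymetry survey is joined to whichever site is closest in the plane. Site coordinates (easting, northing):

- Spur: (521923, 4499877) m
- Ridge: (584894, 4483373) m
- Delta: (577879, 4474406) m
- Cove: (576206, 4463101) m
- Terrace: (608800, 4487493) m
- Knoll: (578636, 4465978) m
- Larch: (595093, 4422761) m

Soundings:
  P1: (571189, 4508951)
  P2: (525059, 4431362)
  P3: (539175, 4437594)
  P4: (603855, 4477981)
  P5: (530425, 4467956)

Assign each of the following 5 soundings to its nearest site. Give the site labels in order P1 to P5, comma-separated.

P1 → Ridge (d²=842061109.00)
P2 → Cove (d²=3623379730.00)
P3 → Cove (d²=2021902010.00)
P4 → Terrace (d²=114931169.00)
P5 → Spur (d²=1091234245.00)

Ridge, Cove, Cove, Terrace, Spur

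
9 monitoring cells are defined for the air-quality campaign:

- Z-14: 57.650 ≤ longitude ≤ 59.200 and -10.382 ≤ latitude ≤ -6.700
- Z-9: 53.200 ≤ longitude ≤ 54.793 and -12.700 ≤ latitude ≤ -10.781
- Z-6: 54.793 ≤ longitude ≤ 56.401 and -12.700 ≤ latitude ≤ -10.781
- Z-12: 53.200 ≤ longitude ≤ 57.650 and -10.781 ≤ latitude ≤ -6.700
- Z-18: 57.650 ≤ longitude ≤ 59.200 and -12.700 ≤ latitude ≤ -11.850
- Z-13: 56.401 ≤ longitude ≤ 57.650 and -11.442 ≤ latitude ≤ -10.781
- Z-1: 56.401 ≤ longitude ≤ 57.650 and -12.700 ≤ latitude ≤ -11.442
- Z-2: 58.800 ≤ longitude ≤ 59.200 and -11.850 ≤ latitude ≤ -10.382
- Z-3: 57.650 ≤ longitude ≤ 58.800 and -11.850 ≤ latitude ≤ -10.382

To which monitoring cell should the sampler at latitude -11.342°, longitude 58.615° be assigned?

The point has longitude = 58.615 and latitude = -11.342.
Only Z-3 satisfies 57.650 ≤ longitude ≤ 58.800 and -11.850 ≤ latitude ≤ -10.382.

Z-3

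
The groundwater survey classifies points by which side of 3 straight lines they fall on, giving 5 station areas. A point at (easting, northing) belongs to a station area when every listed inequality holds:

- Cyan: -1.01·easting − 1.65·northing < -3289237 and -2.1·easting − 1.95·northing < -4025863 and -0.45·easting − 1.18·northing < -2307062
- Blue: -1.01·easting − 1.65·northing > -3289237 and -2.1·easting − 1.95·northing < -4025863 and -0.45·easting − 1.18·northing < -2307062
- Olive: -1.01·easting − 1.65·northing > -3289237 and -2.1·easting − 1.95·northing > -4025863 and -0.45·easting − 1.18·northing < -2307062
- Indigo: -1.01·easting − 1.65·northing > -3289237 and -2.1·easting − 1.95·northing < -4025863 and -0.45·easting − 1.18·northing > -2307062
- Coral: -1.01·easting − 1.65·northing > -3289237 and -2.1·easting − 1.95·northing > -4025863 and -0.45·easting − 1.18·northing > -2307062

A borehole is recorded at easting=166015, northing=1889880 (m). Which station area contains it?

-1.01·166015 − 1.65·1889880 = -3285977.150, which is > -3289237
-2.1·166015 − 1.95·1889880 = -4033897.500, which is < -4025863
-0.45·166015 − 1.18·1889880 = -2304765.150, which is > -2307062
This sign pattern matches Indigo.

Indigo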